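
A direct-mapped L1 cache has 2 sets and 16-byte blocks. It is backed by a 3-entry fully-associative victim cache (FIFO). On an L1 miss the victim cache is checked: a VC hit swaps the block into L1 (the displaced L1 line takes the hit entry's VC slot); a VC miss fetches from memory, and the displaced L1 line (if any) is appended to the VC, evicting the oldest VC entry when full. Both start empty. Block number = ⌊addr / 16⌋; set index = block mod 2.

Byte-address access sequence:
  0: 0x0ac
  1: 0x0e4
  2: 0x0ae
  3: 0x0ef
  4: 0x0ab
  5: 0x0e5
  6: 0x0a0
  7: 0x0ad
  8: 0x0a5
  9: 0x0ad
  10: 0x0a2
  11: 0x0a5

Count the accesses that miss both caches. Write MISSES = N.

MISSES = 2

0: 0xac (blk 10, set 0) → MISS  vc=[]
1: 0xe4 (blk 14, set 0) → MISS  vc=[10]
2: 0xae (blk 10, set 0) → VC-HIT  vc=[14]
3: 0xef (blk 14, set 0) → VC-HIT  vc=[10]
4: 0xab (blk 10, set 0) → VC-HIT  vc=[14]
5: 0xe5 (blk 14, set 0) → VC-HIT  vc=[10]
6: 0xa0 (blk 10, set 0) → VC-HIT  vc=[14]
7: 0xad (blk 10, set 0) → L1-HIT  vc=[14]
8: 0xa5 (blk 10, set 0) → L1-HIT  vc=[14]
9: 0xad (blk 10, set 0) → L1-HIT  vc=[14]
10: 0xa2 (blk 10, set 0) → L1-HIT  vc=[14]
11: 0xa5 (blk 10, set 0) → L1-HIT  vc=[14]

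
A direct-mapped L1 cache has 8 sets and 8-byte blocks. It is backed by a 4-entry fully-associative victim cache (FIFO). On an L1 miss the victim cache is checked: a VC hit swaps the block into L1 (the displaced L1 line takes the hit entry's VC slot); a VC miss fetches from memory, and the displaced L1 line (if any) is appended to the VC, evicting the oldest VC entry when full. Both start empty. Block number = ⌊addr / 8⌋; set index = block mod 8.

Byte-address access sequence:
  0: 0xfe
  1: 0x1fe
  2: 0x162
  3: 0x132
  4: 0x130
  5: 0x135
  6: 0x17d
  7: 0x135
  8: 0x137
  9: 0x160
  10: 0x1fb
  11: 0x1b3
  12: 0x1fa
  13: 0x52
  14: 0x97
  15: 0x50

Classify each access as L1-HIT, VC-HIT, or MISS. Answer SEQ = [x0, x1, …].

SEQ = [MISS, MISS, MISS, MISS, L1-HIT, L1-HIT, MISS, L1-HIT, L1-HIT, L1-HIT, VC-HIT, MISS, L1-HIT, MISS, MISS, VC-HIT]

0: 0xfe (blk 31, set 7) → MISS  vc=[]
1: 0x1fe (blk 63, set 7) → MISS  vc=[31]
2: 0x162 (blk 44, set 4) → MISS  vc=[31]
3: 0x132 (blk 38, set 6) → MISS  vc=[31]
4: 0x130 (blk 38, set 6) → L1-HIT  vc=[31]
5: 0x135 (blk 38, set 6) → L1-HIT  vc=[31]
6: 0x17d (blk 47, set 7) → MISS  vc=[31, 63]
7: 0x135 (blk 38, set 6) → L1-HIT  vc=[31, 63]
8: 0x137 (blk 38, set 6) → L1-HIT  vc=[31, 63]
9: 0x160 (blk 44, set 4) → L1-HIT  vc=[31, 63]
10: 0x1fb (blk 63, set 7) → VC-HIT  vc=[31, 47]
11: 0x1b3 (blk 54, set 6) → MISS  vc=[31, 47, 38]
12: 0x1fa (blk 63, set 7) → L1-HIT  vc=[31, 47, 38]
13: 0x52 (blk 10, set 2) → MISS  vc=[31, 47, 38]
14: 0x97 (blk 18, set 2) → MISS  vc=[31, 47, 38, 10]
15: 0x50 (blk 10, set 2) → VC-HIT  vc=[31, 47, 38, 18]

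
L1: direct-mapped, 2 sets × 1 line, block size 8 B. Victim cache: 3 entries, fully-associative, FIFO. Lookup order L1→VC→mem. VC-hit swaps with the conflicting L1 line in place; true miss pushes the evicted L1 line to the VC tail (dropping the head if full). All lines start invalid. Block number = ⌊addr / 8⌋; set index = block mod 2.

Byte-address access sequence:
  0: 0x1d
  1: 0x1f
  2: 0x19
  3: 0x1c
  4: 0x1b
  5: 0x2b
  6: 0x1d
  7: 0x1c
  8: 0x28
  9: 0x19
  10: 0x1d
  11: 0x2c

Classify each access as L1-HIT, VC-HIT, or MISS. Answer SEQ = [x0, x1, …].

0: 0x1d (blk 3, set 1) → MISS  vc=[]
1: 0x1f (blk 3, set 1) → L1-HIT  vc=[]
2: 0x19 (blk 3, set 1) → L1-HIT  vc=[]
3: 0x1c (blk 3, set 1) → L1-HIT  vc=[]
4: 0x1b (blk 3, set 1) → L1-HIT  vc=[]
5: 0x2b (blk 5, set 1) → MISS  vc=[3]
6: 0x1d (blk 3, set 1) → VC-HIT  vc=[5]
7: 0x1c (blk 3, set 1) → L1-HIT  vc=[5]
8: 0x28 (blk 5, set 1) → VC-HIT  vc=[3]
9: 0x19 (blk 3, set 1) → VC-HIT  vc=[5]
10: 0x1d (blk 3, set 1) → L1-HIT  vc=[5]
11: 0x2c (blk 5, set 1) → VC-HIT  vc=[3]

SEQ = [MISS, L1-HIT, L1-HIT, L1-HIT, L1-HIT, MISS, VC-HIT, L1-HIT, VC-HIT, VC-HIT, L1-HIT, VC-HIT]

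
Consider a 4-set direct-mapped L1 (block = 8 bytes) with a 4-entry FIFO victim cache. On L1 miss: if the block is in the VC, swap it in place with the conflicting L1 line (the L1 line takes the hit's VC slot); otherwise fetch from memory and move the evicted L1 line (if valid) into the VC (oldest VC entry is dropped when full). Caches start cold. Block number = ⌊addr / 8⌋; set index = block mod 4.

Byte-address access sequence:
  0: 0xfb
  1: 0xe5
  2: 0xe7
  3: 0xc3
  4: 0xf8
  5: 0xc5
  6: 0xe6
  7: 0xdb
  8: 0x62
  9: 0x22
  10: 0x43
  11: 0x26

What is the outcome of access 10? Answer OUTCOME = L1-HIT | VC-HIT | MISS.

OUTCOME = MISS

#0 0xfb→b31/s3 MISS; vc=[]
#1 0xe5→b28/s0 MISS; vc=[]
#2 0xe7→b28/s0 L1-HIT; vc=[]
#3 0xc3→b24/s0 MISS; vc=[28]
#4 0xf8→b31/s3 L1-HIT; vc=[28]
#5 0xc5→b24/s0 L1-HIT; vc=[28]
#6 0xe6→b28/s0 VC-HIT; vc=[24]
#7 0xdb→b27/s3 MISS; vc=[24,31]
#8 0x62→b12/s0 MISS; vc=[24,31,28]
#9 0x22→b4/s0 MISS; vc=[24,31,28,12]
#10 0x43→b8/s0 MISS; vc=[31,28,12,4]
#11 0x26→b4/s0 VC-HIT; vc=[31,28,12,8]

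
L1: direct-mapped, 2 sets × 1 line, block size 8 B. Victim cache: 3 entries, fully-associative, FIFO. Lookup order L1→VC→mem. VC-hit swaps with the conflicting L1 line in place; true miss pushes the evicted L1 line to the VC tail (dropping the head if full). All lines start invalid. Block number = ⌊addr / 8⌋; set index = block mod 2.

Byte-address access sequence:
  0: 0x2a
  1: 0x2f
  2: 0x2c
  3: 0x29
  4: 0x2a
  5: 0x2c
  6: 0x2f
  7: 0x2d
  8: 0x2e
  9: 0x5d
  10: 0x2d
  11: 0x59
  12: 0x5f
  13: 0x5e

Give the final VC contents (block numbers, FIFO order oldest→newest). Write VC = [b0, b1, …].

  [0] addr=0x2a blk=5 s=1: MISS | VC []
  [1] addr=0x2f blk=5 s=1: L1-HIT | VC []
  [2] addr=0x2c blk=5 s=1: L1-HIT | VC []
  [3] addr=0x29 blk=5 s=1: L1-HIT | VC []
  [4] addr=0x2a blk=5 s=1: L1-HIT | VC []
  [5] addr=0x2c blk=5 s=1: L1-HIT | VC []
  [6] addr=0x2f blk=5 s=1: L1-HIT | VC []
  [7] addr=0x2d blk=5 s=1: L1-HIT | VC []
  [8] addr=0x2e blk=5 s=1: L1-HIT | VC []
  [9] addr=0x5d blk=11 s=1: MISS | VC [5]
  [10] addr=0x2d blk=5 s=1: VC-HIT | VC [11]
  [11] addr=0x59 blk=11 s=1: VC-HIT | VC [5]
  [12] addr=0x5f blk=11 s=1: L1-HIT | VC [5]
  [13] addr=0x5e blk=11 s=1: L1-HIT | VC [5]

VC = [5]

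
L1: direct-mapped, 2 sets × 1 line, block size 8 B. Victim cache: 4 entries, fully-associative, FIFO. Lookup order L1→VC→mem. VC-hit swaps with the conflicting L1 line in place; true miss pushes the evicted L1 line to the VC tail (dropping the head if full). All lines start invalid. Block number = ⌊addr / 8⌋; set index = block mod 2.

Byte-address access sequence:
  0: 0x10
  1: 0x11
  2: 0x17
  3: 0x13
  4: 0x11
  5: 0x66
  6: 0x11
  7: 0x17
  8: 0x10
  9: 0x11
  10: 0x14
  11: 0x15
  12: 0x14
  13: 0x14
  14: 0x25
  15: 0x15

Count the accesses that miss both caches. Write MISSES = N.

MISSES = 3

0: 0x10 (blk 2, set 0) → MISS  vc=[]
1: 0x11 (blk 2, set 0) → L1-HIT  vc=[]
2: 0x17 (blk 2, set 0) → L1-HIT  vc=[]
3: 0x13 (blk 2, set 0) → L1-HIT  vc=[]
4: 0x11 (blk 2, set 0) → L1-HIT  vc=[]
5: 0x66 (blk 12, set 0) → MISS  vc=[2]
6: 0x11 (blk 2, set 0) → VC-HIT  vc=[12]
7: 0x17 (blk 2, set 0) → L1-HIT  vc=[12]
8: 0x10 (blk 2, set 0) → L1-HIT  vc=[12]
9: 0x11 (blk 2, set 0) → L1-HIT  vc=[12]
10: 0x14 (blk 2, set 0) → L1-HIT  vc=[12]
11: 0x15 (blk 2, set 0) → L1-HIT  vc=[12]
12: 0x14 (blk 2, set 0) → L1-HIT  vc=[12]
13: 0x14 (blk 2, set 0) → L1-HIT  vc=[12]
14: 0x25 (blk 4, set 0) → MISS  vc=[12, 2]
15: 0x15 (blk 2, set 0) → VC-HIT  vc=[12, 4]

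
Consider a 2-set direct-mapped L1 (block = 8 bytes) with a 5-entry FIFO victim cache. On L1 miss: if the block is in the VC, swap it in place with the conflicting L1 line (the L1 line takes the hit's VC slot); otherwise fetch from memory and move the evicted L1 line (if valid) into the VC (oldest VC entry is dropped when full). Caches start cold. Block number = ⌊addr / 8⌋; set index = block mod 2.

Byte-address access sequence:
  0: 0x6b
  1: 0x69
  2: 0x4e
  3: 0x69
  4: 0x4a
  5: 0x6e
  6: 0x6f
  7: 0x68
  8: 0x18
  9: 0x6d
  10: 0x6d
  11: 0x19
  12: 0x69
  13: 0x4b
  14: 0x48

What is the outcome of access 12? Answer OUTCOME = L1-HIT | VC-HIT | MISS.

#0 0x6b→b13/s1 MISS; vc=[]
#1 0x69→b13/s1 L1-HIT; vc=[]
#2 0x4e→b9/s1 MISS; vc=[13]
#3 0x69→b13/s1 VC-HIT; vc=[9]
#4 0x4a→b9/s1 VC-HIT; vc=[13]
#5 0x6e→b13/s1 VC-HIT; vc=[9]
#6 0x6f→b13/s1 L1-HIT; vc=[9]
#7 0x68→b13/s1 L1-HIT; vc=[9]
#8 0x18→b3/s1 MISS; vc=[9,13]
#9 0x6d→b13/s1 VC-HIT; vc=[9,3]
#10 0x6d→b13/s1 L1-HIT; vc=[9,3]
#11 0x19→b3/s1 VC-HIT; vc=[9,13]
#12 0x69→b13/s1 VC-HIT; vc=[9,3]
#13 0x4b→b9/s1 VC-HIT; vc=[13,3]
#14 0x48→b9/s1 L1-HIT; vc=[13,3]

OUTCOME = VC-HIT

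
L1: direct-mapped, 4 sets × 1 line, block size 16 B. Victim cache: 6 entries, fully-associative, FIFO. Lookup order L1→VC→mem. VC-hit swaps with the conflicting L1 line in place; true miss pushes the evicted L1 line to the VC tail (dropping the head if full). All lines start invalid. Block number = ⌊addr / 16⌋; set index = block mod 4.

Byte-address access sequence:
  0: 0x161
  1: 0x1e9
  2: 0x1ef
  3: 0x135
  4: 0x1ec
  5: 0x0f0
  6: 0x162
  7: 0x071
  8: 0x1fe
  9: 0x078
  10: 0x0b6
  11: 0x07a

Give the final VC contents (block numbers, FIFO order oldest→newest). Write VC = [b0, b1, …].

0: 0x161 (blk 22, set 2) → MISS  vc=[]
1: 0x1e9 (blk 30, set 2) → MISS  vc=[22]
2: 0x1ef (blk 30, set 2) → L1-HIT  vc=[22]
3: 0x135 (blk 19, set 3) → MISS  vc=[22]
4: 0x1ec (blk 30, set 2) → L1-HIT  vc=[22]
5: 0xf0 (blk 15, set 3) → MISS  vc=[22, 19]
6: 0x162 (blk 22, set 2) → VC-HIT  vc=[30, 19]
7: 0x71 (blk 7, set 3) → MISS  vc=[30, 19, 15]
8: 0x1fe (blk 31, set 3) → MISS  vc=[30, 19, 15, 7]
9: 0x78 (blk 7, set 3) → VC-HIT  vc=[30, 19, 15, 31]
10: 0xb6 (blk 11, set 3) → MISS  vc=[30, 19, 15, 31, 7]
11: 0x7a (blk 7, set 3) → VC-HIT  vc=[30, 19, 15, 31, 11]

VC = [30, 19, 15, 31, 11]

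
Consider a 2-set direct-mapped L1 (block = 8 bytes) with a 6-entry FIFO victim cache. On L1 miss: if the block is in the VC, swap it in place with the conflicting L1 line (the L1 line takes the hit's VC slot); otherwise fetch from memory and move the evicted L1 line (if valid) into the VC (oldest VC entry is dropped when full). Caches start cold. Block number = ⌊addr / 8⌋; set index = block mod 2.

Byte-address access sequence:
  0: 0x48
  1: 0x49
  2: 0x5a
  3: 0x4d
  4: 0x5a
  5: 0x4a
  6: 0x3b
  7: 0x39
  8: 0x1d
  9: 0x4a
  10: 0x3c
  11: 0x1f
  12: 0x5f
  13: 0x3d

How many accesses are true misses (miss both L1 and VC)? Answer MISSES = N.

#0 0x48→b9/s1 MISS; vc=[]
#1 0x49→b9/s1 L1-HIT; vc=[]
#2 0x5a→b11/s1 MISS; vc=[9]
#3 0x4d→b9/s1 VC-HIT; vc=[11]
#4 0x5a→b11/s1 VC-HIT; vc=[9]
#5 0x4a→b9/s1 VC-HIT; vc=[11]
#6 0x3b→b7/s1 MISS; vc=[11,9]
#7 0x39→b7/s1 L1-HIT; vc=[11,9]
#8 0x1d→b3/s1 MISS; vc=[11,9,7]
#9 0x4a→b9/s1 VC-HIT; vc=[11,3,7]
#10 0x3c→b7/s1 VC-HIT; vc=[11,3,9]
#11 0x1f→b3/s1 VC-HIT; vc=[11,7,9]
#12 0x5f→b11/s1 VC-HIT; vc=[3,7,9]
#13 0x3d→b7/s1 VC-HIT; vc=[3,11,9]

MISSES = 4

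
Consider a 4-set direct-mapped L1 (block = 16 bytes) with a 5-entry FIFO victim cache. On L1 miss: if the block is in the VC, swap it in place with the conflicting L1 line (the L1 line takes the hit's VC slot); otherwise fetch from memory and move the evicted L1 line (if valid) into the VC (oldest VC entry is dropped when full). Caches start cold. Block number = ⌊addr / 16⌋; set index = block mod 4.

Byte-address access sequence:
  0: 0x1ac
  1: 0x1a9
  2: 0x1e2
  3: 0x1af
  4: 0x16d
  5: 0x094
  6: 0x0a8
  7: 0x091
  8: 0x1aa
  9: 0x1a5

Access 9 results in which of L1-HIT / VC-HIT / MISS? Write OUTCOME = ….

OUTCOME = L1-HIT

  [0] addr=0x1ac blk=26 s=2: MISS | VC []
  [1] addr=0x1a9 blk=26 s=2: L1-HIT | VC []
  [2] addr=0x1e2 blk=30 s=2: MISS | VC [26]
  [3] addr=0x1af blk=26 s=2: VC-HIT | VC [30]
  [4] addr=0x16d blk=22 s=2: MISS | VC [30, 26]
  [5] addr=0x94 blk=9 s=1: MISS | VC [30, 26]
  [6] addr=0xa8 blk=10 s=2: MISS | VC [30, 26, 22]
  [7] addr=0x91 blk=9 s=1: L1-HIT | VC [30, 26, 22]
  [8] addr=0x1aa blk=26 s=2: VC-HIT | VC [30, 10, 22]
  [9] addr=0x1a5 blk=26 s=2: L1-HIT | VC [30, 10, 22]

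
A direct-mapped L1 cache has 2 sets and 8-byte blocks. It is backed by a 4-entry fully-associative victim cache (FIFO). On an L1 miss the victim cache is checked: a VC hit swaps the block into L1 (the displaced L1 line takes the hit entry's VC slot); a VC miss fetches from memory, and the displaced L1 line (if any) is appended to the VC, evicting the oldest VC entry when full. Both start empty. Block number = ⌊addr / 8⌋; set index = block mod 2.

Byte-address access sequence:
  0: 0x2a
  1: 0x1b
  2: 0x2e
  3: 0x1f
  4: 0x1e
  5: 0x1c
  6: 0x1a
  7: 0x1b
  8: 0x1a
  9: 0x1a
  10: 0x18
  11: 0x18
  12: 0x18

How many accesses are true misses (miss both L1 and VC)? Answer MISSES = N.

0: 0x2a (blk 5, set 1) → MISS  vc=[]
1: 0x1b (blk 3, set 1) → MISS  vc=[5]
2: 0x2e (blk 5, set 1) → VC-HIT  vc=[3]
3: 0x1f (blk 3, set 1) → VC-HIT  vc=[5]
4: 0x1e (blk 3, set 1) → L1-HIT  vc=[5]
5: 0x1c (blk 3, set 1) → L1-HIT  vc=[5]
6: 0x1a (blk 3, set 1) → L1-HIT  vc=[5]
7: 0x1b (blk 3, set 1) → L1-HIT  vc=[5]
8: 0x1a (blk 3, set 1) → L1-HIT  vc=[5]
9: 0x1a (blk 3, set 1) → L1-HIT  vc=[5]
10: 0x18 (blk 3, set 1) → L1-HIT  vc=[5]
11: 0x18 (blk 3, set 1) → L1-HIT  vc=[5]
12: 0x18 (blk 3, set 1) → L1-HIT  vc=[5]

MISSES = 2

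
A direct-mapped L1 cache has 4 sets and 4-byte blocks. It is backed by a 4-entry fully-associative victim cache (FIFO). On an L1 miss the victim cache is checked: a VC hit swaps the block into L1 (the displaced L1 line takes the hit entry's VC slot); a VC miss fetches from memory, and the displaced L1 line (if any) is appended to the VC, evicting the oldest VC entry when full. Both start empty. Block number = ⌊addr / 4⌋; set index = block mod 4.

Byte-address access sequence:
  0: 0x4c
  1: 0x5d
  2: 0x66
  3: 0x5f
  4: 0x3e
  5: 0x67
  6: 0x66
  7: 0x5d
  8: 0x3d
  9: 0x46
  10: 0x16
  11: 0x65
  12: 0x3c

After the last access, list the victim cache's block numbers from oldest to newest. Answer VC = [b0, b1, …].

VC = [19, 23, 5, 17]

#0 0x4c→b19/s3 MISS; vc=[]
#1 0x5d→b23/s3 MISS; vc=[19]
#2 0x66→b25/s1 MISS; vc=[19]
#3 0x5f→b23/s3 L1-HIT; vc=[19]
#4 0x3e→b15/s3 MISS; vc=[19,23]
#5 0x67→b25/s1 L1-HIT; vc=[19,23]
#6 0x66→b25/s1 L1-HIT; vc=[19,23]
#7 0x5d→b23/s3 VC-HIT; vc=[19,15]
#8 0x3d→b15/s3 VC-HIT; vc=[19,23]
#9 0x46→b17/s1 MISS; vc=[19,23,25]
#10 0x16→b5/s1 MISS; vc=[19,23,25,17]
#11 0x65→b25/s1 VC-HIT; vc=[19,23,5,17]
#12 0x3c→b15/s3 L1-HIT; vc=[19,23,5,17]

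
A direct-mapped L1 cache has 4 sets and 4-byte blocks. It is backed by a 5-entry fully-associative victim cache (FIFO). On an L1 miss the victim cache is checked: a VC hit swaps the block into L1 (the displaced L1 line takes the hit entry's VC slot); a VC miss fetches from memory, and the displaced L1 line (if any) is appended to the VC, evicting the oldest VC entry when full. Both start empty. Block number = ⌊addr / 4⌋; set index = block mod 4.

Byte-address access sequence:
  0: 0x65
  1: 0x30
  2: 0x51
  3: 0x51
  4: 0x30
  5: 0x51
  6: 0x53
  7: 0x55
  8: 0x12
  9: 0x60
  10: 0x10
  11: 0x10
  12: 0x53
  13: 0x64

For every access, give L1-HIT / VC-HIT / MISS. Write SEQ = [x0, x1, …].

0: 0x65 (blk 25, set 1) → MISS  vc=[]
1: 0x30 (blk 12, set 0) → MISS  vc=[]
2: 0x51 (blk 20, set 0) → MISS  vc=[12]
3: 0x51 (blk 20, set 0) → L1-HIT  vc=[12]
4: 0x30 (blk 12, set 0) → VC-HIT  vc=[20]
5: 0x51 (blk 20, set 0) → VC-HIT  vc=[12]
6: 0x53 (blk 20, set 0) → L1-HIT  vc=[12]
7: 0x55 (blk 21, set 1) → MISS  vc=[12, 25]
8: 0x12 (blk 4, set 0) → MISS  vc=[12, 25, 20]
9: 0x60 (blk 24, set 0) → MISS  vc=[12, 25, 20, 4]
10: 0x10 (blk 4, set 0) → VC-HIT  vc=[12, 25, 20, 24]
11: 0x10 (blk 4, set 0) → L1-HIT  vc=[12, 25, 20, 24]
12: 0x53 (blk 20, set 0) → VC-HIT  vc=[12, 25, 4, 24]
13: 0x64 (blk 25, set 1) → VC-HIT  vc=[12, 21, 4, 24]

SEQ = [MISS, MISS, MISS, L1-HIT, VC-HIT, VC-HIT, L1-HIT, MISS, MISS, MISS, VC-HIT, L1-HIT, VC-HIT, VC-HIT]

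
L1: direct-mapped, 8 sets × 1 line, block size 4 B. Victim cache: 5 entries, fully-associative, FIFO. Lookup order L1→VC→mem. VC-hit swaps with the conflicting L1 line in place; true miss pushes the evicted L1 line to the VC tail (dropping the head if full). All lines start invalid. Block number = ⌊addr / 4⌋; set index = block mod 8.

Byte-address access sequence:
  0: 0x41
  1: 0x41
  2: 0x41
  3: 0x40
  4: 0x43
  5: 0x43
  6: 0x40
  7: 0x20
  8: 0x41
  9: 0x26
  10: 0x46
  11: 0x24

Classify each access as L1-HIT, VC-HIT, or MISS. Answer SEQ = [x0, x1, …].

  [0] addr=0x41 blk=16 s=0: MISS | VC []
  [1] addr=0x41 blk=16 s=0: L1-HIT | VC []
  [2] addr=0x41 blk=16 s=0: L1-HIT | VC []
  [3] addr=0x40 blk=16 s=0: L1-HIT | VC []
  [4] addr=0x43 blk=16 s=0: L1-HIT | VC []
  [5] addr=0x43 blk=16 s=0: L1-HIT | VC []
  [6] addr=0x40 blk=16 s=0: L1-HIT | VC []
  [7] addr=0x20 blk=8 s=0: MISS | VC [16]
  [8] addr=0x41 blk=16 s=0: VC-HIT | VC [8]
  [9] addr=0x26 blk=9 s=1: MISS | VC [8]
  [10] addr=0x46 blk=17 s=1: MISS | VC [8, 9]
  [11] addr=0x24 blk=9 s=1: VC-HIT | VC [8, 17]

SEQ = [MISS, L1-HIT, L1-HIT, L1-HIT, L1-HIT, L1-HIT, L1-HIT, MISS, VC-HIT, MISS, MISS, VC-HIT]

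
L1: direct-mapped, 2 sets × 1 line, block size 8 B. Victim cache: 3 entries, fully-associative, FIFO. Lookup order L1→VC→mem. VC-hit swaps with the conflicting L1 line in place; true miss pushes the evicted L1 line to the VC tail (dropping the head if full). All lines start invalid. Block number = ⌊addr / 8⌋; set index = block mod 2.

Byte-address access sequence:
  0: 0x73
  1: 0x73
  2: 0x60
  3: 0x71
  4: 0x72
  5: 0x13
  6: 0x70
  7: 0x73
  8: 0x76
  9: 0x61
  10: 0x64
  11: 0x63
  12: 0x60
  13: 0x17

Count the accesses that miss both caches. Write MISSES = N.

MISSES = 3

0: 0x73 (blk 14, set 0) → MISS  vc=[]
1: 0x73 (blk 14, set 0) → L1-HIT  vc=[]
2: 0x60 (blk 12, set 0) → MISS  vc=[14]
3: 0x71 (blk 14, set 0) → VC-HIT  vc=[12]
4: 0x72 (blk 14, set 0) → L1-HIT  vc=[12]
5: 0x13 (blk 2, set 0) → MISS  vc=[12, 14]
6: 0x70 (blk 14, set 0) → VC-HIT  vc=[12, 2]
7: 0x73 (blk 14, set 0) → L1-HIT  vc=[12, 2]
8: 0x76 (blk 14, set 0) → L1-HIT  vc=[12, 2]
9: 0x61 (blk 12, set 0) → VC-HIT  vc=[14, 2]
10: 0x64 (blk 12, set 0) → L1-HIT  vc=[14, 2]
11: 0x63 (blk 12, set 0) → L1-HIT  vc=[14, 2]
12: 0x60 (blk 12, set 0) → L1-HIT  vc=[14, 2]
13: 0x17 (blk 2, set 0) → VC-HIT  vc=[14, 12]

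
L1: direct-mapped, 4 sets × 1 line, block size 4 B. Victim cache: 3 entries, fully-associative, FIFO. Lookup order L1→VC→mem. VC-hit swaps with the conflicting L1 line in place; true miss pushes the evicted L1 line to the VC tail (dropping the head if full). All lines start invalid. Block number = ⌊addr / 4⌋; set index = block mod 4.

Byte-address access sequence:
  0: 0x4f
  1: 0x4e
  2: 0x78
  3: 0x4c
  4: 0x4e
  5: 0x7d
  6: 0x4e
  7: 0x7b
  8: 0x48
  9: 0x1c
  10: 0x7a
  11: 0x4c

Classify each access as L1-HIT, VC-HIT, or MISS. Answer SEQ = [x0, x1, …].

SEQ = [MISS, L1-HIT, MISS, L1-HIT, L1-HIT, MISS, VC-HIT, L1-HIT, MISS, MISS, VC-HIT, VC-HIT]

  [0] addr=0x4f blk=19 s=3: MISS | VC []
  [1] addr=0x4e blk=19 s=3: L1-HIT | VC []
  [2] addr=0x78 blk=30 s=2: MISS | VC []
  [3] addr=0x4c blk=19 s=3: L1-HIT | VC []
  [4] addr=0x4e blk=19 s=3: L1-HIT | VC []
  [5] addr=0x7d blk=31 s=3: MISS | VC [19]
  [6] addr=0x4e blk=19 s=3: VC-HIT | VC [31]
  [7] addr=0x7b blk=30 s=2: L1-HIT | VC [31]
  [8] addr=0x48 blk=18 s=2: MISS | VC [31, 30]
  [9] addr=0x1c blk=7 s=3: MISS | VC [31, 30, 19]
  [10] addr=0x7a blk=30 s=2: VC-HIT | VC [31, 18, 19]
  [11] addr=0x4c blk=19 s=3: VC-HIT | VC [31, 18, 7]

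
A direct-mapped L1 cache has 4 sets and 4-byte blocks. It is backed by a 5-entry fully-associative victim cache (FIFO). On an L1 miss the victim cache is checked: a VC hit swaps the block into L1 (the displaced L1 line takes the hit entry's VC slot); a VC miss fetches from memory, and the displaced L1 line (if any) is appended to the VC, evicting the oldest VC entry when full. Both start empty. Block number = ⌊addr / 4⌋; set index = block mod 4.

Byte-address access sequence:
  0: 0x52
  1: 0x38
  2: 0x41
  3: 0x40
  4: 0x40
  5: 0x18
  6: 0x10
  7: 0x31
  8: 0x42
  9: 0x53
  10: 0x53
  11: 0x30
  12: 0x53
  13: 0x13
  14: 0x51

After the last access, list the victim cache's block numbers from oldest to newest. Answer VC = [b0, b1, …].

#0 0x52→b20/s0 MISS; vc=[]
#1 0x38→b14/s2 MISS; vc=[]
#2 0x41→b16/s0 MISS; vc=[20]
#3 0x40→b16/s0 L1-HIT; vc=[20]
#4 0x40→b16/s0 L1-HIT; vc=[20]
#5 0x18→b6/s2 MISS; vc=[20,14]
#6 0x10→b4/s0 MISS; vc=[20,14,16]
#7 0x31→b12/s0 MISS; vc=[20,14,16,4]
#8 0x42→b16/s0 VC-HIT; vc=[20,14,12,4]
#9 0x53→b20/s0 VC-HIT; vc=[16,14,12,4]
#10 0x53→b20/s0 L1-HIT; vc=[16,14,12,4]
#11 0x30→b12/s0 VC-HIT; vc=[16,14,20,4]
#12 0x53→b20/s0 VC-HIT; vc=[16,14,12,4]
#13 0x13→b4/s0 VC-HIT; vc=[16,14,12,20]
#14 0x51→b20/s0 VC-HIT; vc=[16,14,12,4]

VC = [16, 14, 12, 4]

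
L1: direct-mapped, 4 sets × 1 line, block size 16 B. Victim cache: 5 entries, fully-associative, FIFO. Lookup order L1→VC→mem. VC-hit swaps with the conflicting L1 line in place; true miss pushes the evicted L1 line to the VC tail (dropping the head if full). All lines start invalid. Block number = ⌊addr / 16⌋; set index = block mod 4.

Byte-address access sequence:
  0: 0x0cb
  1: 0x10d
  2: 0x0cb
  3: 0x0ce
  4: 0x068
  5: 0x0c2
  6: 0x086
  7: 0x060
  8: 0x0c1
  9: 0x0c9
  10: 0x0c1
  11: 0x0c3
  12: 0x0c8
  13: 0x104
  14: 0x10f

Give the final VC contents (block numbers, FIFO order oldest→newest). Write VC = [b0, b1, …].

VC = [12, 8]

  [0] addr=0xcb blk=12 s=0: MISS | VC []
  [1] addr=0x10d blk=16 s=0: MISS | VC [12]
  [2] addr=0xcb blk=12 s=0: VC-HIT | VC [16]
  [3] addr=0xce blk=12 s=0: L1-HIT | VC [16]
  [4] addr=0x68 blk=6 s=2: MISS | VC [16]
  [5] addr=0xc2 blk=12 s=0: L1-HIT | VC [16]
  [6] addr=0x86 blk=8 s=0: MISS | VC [16, 12]
  [7] addr=0x60 blk=6 s=2: L1-HIT | VC [16, 12]
  [8] addr=0xc1 blk=12 s=0: VC-HIT | VC [16, 8]
  [9] addr=0xc9 blk=12 s=0: L1-HIT | VC [16, 8]
  [10] addr=0xc1 blk=12 s=0: L1-HIT | VC [16, 8]
  [11] addr=0xc3 blk=12 s=0: L1-HIT | VC [16, 8]
  [12] addr=0xc8 blk=12 s=0: L1-HIT | VC [16, 8]
  [13] addr=0x104 blk=16 s=0: VC-HIT | VC [12, 8]
  [14] addr=0x10f blk=16 s=0: L1-HIT | VC [12, 8]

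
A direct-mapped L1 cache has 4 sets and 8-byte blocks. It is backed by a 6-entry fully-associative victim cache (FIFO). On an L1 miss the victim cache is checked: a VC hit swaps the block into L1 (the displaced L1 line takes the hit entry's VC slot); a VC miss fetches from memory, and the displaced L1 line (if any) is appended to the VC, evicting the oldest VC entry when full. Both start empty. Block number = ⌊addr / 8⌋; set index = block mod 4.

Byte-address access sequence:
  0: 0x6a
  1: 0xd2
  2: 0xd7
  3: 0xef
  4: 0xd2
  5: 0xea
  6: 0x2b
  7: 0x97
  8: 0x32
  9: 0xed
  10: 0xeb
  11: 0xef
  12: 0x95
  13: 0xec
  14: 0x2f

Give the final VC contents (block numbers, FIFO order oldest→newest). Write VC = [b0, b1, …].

VC = [13, 29, 26, 6]

  [0] addr=0x6a blk=13 s=1: MISS | VC []
  [1] addr=0xd2 blk=26 s=2: MISS | VC []
  [2] addr=0xd7 blk=26 s=2: L1-HIT | VC []
  [3] addr=0xef blk=29 s=1: MISS | VC [13]
  [4] addr=0xd2 blk=26 s=2: L1-HIT | VC [13]
  [5] addr=0xea blk=29 s=1: L1-HIT | VC [13]
  [6] addr=0x2b blk=5 s=1: MISS | VC [13, 29]
  [7] addr=0x97 blk=18 s=2: MISS | VC [13, 29, 26]
  [8] addr=0x32 blk=6 s=2: MISS | VC [13, 29, 26, 18]
  [9] addr=0xed blk=29 s=1: VC-HIT | VC [13, 5, 26, 18]
  [10] addr=0xeb blk=29 s=1: L1-HIT | VC [13, 5, 26, 18]
  [11] addr=0xef blk=29 s=1: L1-HIT | VC [13, 5, 26, 18]
  [12] addr=0x95 blk=18 s=2: VC-HIT | VC [13, 5, 26, 6]
  [13] addr=0xec blk=29 s=1: L1-HIT | VC [13, 5, 26, 6]
  [14] addr=0x2f blk=5 s=1: VC-HIT | VC [13, 29, 26, 6]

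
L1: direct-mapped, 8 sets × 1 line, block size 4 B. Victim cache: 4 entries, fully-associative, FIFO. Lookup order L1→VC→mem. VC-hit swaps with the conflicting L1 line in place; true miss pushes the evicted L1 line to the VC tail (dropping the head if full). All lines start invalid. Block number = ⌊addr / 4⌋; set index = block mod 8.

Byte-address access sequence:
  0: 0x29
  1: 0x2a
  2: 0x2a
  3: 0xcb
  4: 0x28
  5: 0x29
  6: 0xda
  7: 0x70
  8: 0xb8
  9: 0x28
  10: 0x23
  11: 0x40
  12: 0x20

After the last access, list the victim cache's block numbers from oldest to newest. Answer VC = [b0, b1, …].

VC = [50, 54, 16]

  [0] addr=0x29 blk=10 s=2: MISS | VC []
  [1] addr=0x2a blk=10 s=2: L1-HIT | VC []
  [2] addr=0x2a blk=10 s=2: L1-HIT | VC []
  [3] addr=0xcb blk=50 s=2: MISS | VC [10]
  [4] addr=0x28 blk=10 s=2: VC-HIT | VC [50]
  [5] addr=0x29 blk=10 s=2: L1-HIT | VC [50]
  [6] addr=0xda blk=54 s=6: MISS | VC [50]
  [7] addr=0x70 blk=28 s=4: MISS | VC [50]
  [8] addr=0xb8 blk=46 s=6: MISS | VC [50, 54]
  [9] addr=0x28 blk=10 s=2: L1-HIT | VC [50, 54]
  [10] addr=0x23 blk=8 s=0: MISS | VC [50, 54]
  [11] addr=0x40 blk=16 s=0: MISS | VC [50, 54, 8]
  [12] addr=0x20 blk=8 s=0: VC-HIT | VC [50, 54, 16]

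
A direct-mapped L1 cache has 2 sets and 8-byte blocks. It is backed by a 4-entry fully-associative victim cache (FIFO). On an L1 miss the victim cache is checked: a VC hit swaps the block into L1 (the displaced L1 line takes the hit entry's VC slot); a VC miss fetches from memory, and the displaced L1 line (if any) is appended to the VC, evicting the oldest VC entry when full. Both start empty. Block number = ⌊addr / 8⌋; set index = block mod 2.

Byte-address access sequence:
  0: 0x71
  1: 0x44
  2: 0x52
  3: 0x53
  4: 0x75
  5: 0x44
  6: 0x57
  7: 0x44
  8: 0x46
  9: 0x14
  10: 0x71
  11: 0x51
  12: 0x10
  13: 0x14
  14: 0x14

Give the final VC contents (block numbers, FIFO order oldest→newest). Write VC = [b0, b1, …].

VC = [14, 10, 8]

0: 0x71 (blk 14, set 0) → MISS  vc=[]
1: 0x44 (blk 8, set 0) → MISS  vc=[14]
2: 0x52 (blk 10, set 0) → MISS  vc=[14, 8]
3: 0x53 (blk 10, set 0) → L1-HIT  vc=[14, 8]
4: 0x75 (blk 14, set 0) → VC-HIT  vc=[10, 8]
5: 0x44 (blk 8, set 0) → VC-HIT  vc=[10, 14]
6: 0x57 (blk 10, set 0) → VC-HIT  vc=[8, 14]
7: 0x44 (blk 8, set 0) → VC-HIT  vc=[10, 14]
8: 0x46 (blk 8, set 0) → L1-HIT  vc=[10, 14]
9: 0x14 (blk 2, set 0) → MISS  vc=[10, 14, 8]
10: 0x71 (blk 14, set 0) → VC-HIT  vc=[10, 2, 8]
11: 0x51 (blk 10, set 0) → VC-HIT  vc=[14, 2, 8]
12: 0x10 (blk 2, set 0) → VC-HIT  vc=[14, 10, 8]
13: 0x14 (blk 2, set 0) → L1-HIT  vc=[14, 10, 8]
14: 0x14 (blk 2, set 0) → L1-HIT  vc=[14, 10, 8]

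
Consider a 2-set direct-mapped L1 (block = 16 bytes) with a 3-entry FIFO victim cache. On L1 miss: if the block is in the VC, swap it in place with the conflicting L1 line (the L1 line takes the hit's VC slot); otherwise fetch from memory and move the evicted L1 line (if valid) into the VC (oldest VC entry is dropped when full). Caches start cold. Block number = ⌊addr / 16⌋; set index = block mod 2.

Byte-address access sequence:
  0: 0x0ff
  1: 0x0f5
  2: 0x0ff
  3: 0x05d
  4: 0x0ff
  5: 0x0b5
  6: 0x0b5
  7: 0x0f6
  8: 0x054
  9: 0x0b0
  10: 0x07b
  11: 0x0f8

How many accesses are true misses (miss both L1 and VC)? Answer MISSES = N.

MISSES = 4

#0 0xff→b15/s1 MISS; vc=[]
#1 0xf5→b15/s1 L1-HIT; vc=[]
#2 0xff→b15/s1 L1-HIT; vc=[]
#3 0x5d→b5/s1 MISS; vc=[15]
#4 0xff→b15/s1 VC-HIT; vc=[5]
#5 0xb5→b11/s1 MISS; vc=[5,15]
#6 0xb5→b11/s1 L1-HIT; vc=[5,15]
#7 0xf6→b15/s1 VC-HIT; vc=[5,11]
#8 0x54→b5/s1 VC-HIT; vc=[15,11]
#9 0xb0→b11/s1 VC-HIT; vc=[15,5]
#10 0x7b→b7/s1 MISS; vc=[15,5,11]
#11 0xf8→b15/s1 VC-HIT; vc=[7,5,11]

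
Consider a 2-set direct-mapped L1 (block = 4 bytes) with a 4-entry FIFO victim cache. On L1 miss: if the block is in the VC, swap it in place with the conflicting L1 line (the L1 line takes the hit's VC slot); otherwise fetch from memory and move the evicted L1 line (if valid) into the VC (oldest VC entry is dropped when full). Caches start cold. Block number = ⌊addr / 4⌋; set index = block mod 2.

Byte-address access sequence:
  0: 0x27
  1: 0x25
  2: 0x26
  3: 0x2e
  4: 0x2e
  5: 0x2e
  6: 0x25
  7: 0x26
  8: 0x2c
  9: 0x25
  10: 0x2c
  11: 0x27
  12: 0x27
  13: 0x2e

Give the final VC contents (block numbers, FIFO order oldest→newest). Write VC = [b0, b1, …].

  [0] addr=0x27 blk=9 s=1: MISS | VC []
  [1] addr=0x25 blk=9 s=1: L1-HIT | VC []
  [2] addr=0x26 blk=9 s=1: L1-HIT | VC []
  [3] addr=0x2e blk=11 s=1: MISS | VC [9]
  [4] addr=0x2e blk=11 s=1: L1-HIT | VC [9]
  [5] addr=0x2e blk=11 s=1: L1-HIT | VC [9]
  [6] addr=0x25 blk=9 s=1: VC-HIT | VC [11]
  [7] addr=0x26 blk=9 s=1: L1-HIT | VC [11]
  [8] addr=0x2c blk=11 s=1: VC-HIT | VC [9]
  [9] addr=0x25 blk=9 s=1: VC-HIT | VC [11]
  [10] addr=0x2c blk=11 s=1: VC-HIT | VC [9]
  [11] addr=0x27 blk=9 s=1: VC-HIT | VC [11]
  [12] addr=0x27 blk=9 s=1: L1-HIT | VC [11]
  [13] addr=0x2e blk=11 s=1: VC-HIT | VC [9]

VC = [9]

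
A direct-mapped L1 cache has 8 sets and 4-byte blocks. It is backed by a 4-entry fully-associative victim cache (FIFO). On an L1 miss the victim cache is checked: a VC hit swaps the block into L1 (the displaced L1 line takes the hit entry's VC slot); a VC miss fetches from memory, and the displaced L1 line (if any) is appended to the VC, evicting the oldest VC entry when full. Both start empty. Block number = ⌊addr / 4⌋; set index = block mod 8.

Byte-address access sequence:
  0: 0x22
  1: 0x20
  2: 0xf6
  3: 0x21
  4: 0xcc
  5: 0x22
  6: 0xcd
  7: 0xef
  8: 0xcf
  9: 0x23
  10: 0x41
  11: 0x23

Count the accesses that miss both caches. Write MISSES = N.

MISSES = 5

  [0] addr=0x22 blk=8 s=0: MISS | VC []
  [1] addr=0x20 blk=8 s=0: L1-HIT | VC []
  [2] addr=0xf6 blk=61 s=5: MISS | VC []
  [3] addr=0x21 blk=8 s=0: L1-HIT | VC []
  [4] addr=0xcc blk=51 s=3: MISS | VC []
  [5] addr=0x22 blk=8 s=0: L1-HIT | VC []
  [6] addr=0xcd blk=51 s=3: L1-HIT | VC []
  [7] addr=0xef blk=59 s=3: MISS | VC [51]
  [8] addr=0xcf blk=51 s=3: VC-HIT | VC [59]
  [9] addr=0x23 blk=8 s=0: L1-HIT | VC [59]
  [10] addr=0x41 blk=16 s=0: MISS | VC [59, 8]
  [11] addr=0x23 blk=8 s=0: VC-HIT | VC [59, 16]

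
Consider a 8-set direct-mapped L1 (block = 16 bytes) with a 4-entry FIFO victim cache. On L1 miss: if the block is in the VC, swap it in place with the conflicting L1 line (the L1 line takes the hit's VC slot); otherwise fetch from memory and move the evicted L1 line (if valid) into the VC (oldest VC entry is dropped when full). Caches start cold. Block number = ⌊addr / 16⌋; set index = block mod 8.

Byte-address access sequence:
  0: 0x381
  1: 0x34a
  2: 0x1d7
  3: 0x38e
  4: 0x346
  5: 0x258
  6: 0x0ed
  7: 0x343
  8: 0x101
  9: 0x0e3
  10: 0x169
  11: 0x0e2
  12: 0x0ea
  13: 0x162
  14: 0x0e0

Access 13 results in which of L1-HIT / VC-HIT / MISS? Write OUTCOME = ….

  [0] addr=0x381 blk=56 s=0: MISS | VC []
  [1] addr=0x34a blk=52 s=4: MISS | VC []
  [2] addr=0x1d7 blk=29 s=5: MISS | VC []
  [3] addr=0x38e blk=56 s=0: L1-HIT | VC []
  [4] addr=0x346 blk=52 s=4: L1-HIT | VC []
  [5] addr=0x258 blk=37 s=5: MISS | VC [29]
  [6] addr=0xed blk=14 s=6: MISS | VC [29]
  [7] addr=0x343 blk=52 s=4: L1-HIT | VC [29]
  [8] addr=0x101 blk=16 s=0: MISS | VC [29, 56]
  [9] addr=0xe3 blk=14 s=6: L1-HIT | VC [29, 56]
  [10] addr=0x169 blk=22 s=6: MISS | VC [29, 56, 14]
  [11] addr=0xe2 blk=14 s=6: VC-HIT | VC [29, 56, 22]
  [12] addr=0xea blk=14 s=6: L1-HIT | VC [29, 56, 22]
  [13] addr=0x162 blk=22 s=6: VC-HIT | VC [29, 56, 14]
  [14] addr=0xe0 blk=14 s=6: VC-HIT | VC [29, 56, 22]

OUTCOME = VC-HIT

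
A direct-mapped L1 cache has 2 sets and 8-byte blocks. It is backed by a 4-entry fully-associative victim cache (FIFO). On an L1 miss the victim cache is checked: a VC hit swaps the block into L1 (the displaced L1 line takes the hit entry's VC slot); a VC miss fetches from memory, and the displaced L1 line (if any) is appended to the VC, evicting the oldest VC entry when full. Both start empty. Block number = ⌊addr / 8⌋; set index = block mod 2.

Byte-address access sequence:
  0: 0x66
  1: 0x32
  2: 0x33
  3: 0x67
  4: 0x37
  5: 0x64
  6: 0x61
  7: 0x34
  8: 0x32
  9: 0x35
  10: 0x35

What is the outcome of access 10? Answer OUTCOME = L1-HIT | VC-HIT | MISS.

  [0] addr=0x66 blk=12 s=0: MISS | VC []
  [1] addr=0x32 blk=6 s=0: MISS | VC [12]
  [2] addr=0x33 blk=6 s=0: L1-HIT | VC [12]
  [3] addr=0x67 blk=12 s=0: VC-HIT | VC [6]
  [4] addr=0x37 blk=6 s=0: VC-HIT | VC [12]
  [5] addr=0x64 blk=12 s=0: VC-HIT | VC [6]
  [6] addr=0x61 blk=12 s=0: L1-HIT | VC [6]
  [7] addr=0x34 blk=6 s=0: VC-HIT | VC [12]
  [8] addr=0x32 blk=6 s=0: L1-HIT | VC [12]
  [9] addr=0x35 blk=6 s=0: L1-HIT | VC [12]
  [10] addr=0x35 blk=6 s=0: L1-HIT | VC [12]

OUTCOME = L1-HIT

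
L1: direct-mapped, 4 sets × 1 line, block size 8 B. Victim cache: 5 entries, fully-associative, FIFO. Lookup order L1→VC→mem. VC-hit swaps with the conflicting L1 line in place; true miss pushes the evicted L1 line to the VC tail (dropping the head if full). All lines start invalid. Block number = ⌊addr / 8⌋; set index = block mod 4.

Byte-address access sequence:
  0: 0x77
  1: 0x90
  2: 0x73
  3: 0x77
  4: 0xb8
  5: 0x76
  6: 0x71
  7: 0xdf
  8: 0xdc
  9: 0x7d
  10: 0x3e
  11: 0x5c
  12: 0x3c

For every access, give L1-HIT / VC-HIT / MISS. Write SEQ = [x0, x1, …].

#0 0x77→b14/s2 MISS; vc=[]
#1 0x90→b18/s2 MISS; vc=[14]
#2 0x73→b14/s2 VC-HIT; vc=[18]
#3 0x77→b14/s2 L1-HIT; vc=[18]
#4 0xb8→b23/s3 MISS; vc=[18]
#5 0x76→b14/s2 L1-HIT; vc=[18]
#6 0x71→b14/s2 L1-HIT; vc=[18]
#7 0xdf→b27/s3 MISS; vc=[18,23]
#8 0xdc→b27/s3 L1-HIT; vc=[18,23]
#9 0x7d→b15/s3 MISS; vc=[18,23,27]
#10 0x3e→b7/s3 MISS; vc=[18,23,27,15]
#11 0x5c→b11/s3 MISS; vc=[18,23,27,15,7]
#12 0x3c→b7/s3 VC-HIT; vc=[18,23,27,15,11]

SEQ = [MISS, MISS, VC-HIT, L1-HIT, MISS, L1-HIT, L1-HIT, MISS, L1-HIT, MISS, MISS, MISS, VC-HIT]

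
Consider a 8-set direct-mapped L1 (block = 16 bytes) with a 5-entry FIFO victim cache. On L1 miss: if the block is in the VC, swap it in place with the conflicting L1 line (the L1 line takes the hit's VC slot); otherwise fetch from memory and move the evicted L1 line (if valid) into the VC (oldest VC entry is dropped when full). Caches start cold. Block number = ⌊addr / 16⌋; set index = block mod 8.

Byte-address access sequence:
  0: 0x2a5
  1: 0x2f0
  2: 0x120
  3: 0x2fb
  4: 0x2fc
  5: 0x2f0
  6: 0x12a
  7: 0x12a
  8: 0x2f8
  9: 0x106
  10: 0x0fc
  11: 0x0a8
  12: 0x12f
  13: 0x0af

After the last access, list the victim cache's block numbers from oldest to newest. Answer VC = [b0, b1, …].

VC = [42, 47, 18]

0: 0x2a5 (blk 42, set 2) → MISS  vc=[]
1: 0x2f0 (blk 47, set 7) → MISS  vc=[]
2: 0x120 (blk 18, set 2) → MISS  vc=[42]
3: 0x2fb (blk 47, set 7) → L1-HIT  vc=[42]
4: 0x2fc (blk 47, set 7) → L1-HIT  vc=[42]
5: 0x2f0 (blk 47, set 7) → L1-HIT  vc=[42]
6: 0x12a (blk 18, set 2) → L1-HIT  vc=[42]
7: 0x12a (blk 18, set 2) → L1-HIT  vc=[42]
8: 0x2f8 (blk 47, set 7) → L1-HIT  vc=[42]
9: 0x106 (blk 16, set 0) → MISS  vc=[42]
10: 0xfc (blk 15, set 7) → MISS  vc=[42, 47]
11: 0xa8 (blk 10, set 2) → MISS  vc=[42, 47, 18]
12: 0x12f (blk 18, set 2) → VC-HIT  vc=[42, 47, 10]
13: 0xaf (blk 10, set 2) → VC-HIT  vc=[42, 47, 18]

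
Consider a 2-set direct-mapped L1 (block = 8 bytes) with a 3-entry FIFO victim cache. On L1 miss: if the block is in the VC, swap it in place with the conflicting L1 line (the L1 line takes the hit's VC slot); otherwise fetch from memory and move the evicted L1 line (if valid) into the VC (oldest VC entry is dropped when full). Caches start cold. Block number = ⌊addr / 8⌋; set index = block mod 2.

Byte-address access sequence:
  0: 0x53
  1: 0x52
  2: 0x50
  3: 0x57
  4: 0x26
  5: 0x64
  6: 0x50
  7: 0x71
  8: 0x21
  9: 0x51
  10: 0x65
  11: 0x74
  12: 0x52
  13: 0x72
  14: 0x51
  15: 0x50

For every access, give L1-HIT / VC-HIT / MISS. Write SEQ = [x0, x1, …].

SEQ = [MISS, L1-HIT, L1-HIT, L1-HIT, MISS, MISS, VC-HIT, MISS, VC-HIT, VC-HIT, VC-HIT, VC-HIT, VC-HIT, VC-HIT, VC-HIT, L1-HIT]

  [0] addr=0x53 blk=10 s=0: MISS | VC []
  [1] addr=0x52 blk=10 s=0: L1-HIT | VC []
  [2] addr=0x50 blk=10 s=0: L1-HIT | VC []
  [3] addr=0x57 blk=10 s=0: L1-HIT | VC []
  [4] addr=0x26 blk=4 s=0: MISS | VC [10]
  [5] addr=0x64 blk=12 s=0: MISS | VC [10, 4]
  [6] addr=0x50 blk=10 s=0: VC-HIT | VC [12, 4]
  [7] addr=0x71 blk=14 s=0: MISS | VC [12, 4, 10]
  [8] addr=0x21 blk=4 s=0: VC-HIT | VC [12, 14, 10]
  [9] addr=0x51 blk=10 s=0: VC-HIT | VC [12, 14, 4]
  [10] addr=0x65 blk=12 s=0: VC-HIT | VC [10, 14, 4]
  [11] addr=0x74 blk=14 s=0: VC-HIT | VC [10, 12, 4]
  [12] addr=0x52 blk=10 s=0: VC-HIT | VC [14, 12, 4]
  [13] addr=0x72 blk=14 s=0: VC-HIT | VC [10, 12, 4]
  [14] addr=0x51 blk=10 s=0: VC-HIT | VC [14, 12, 4]
  [15] addr=0x50 blk=10 s=0: L1-HIT | VC [14, 12, 4]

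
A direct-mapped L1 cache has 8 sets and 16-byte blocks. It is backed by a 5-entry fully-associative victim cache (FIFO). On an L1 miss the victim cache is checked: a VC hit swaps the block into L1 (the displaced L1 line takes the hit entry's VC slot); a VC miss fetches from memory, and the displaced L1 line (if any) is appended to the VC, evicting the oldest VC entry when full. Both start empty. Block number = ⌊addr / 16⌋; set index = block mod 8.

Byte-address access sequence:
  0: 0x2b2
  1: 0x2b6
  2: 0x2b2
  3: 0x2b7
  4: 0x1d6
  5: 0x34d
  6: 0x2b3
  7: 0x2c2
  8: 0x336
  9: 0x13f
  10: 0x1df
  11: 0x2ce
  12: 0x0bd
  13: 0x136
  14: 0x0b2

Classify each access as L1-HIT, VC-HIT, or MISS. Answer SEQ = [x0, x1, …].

#0 0x2b2→b43/s3 MISS; vc=[]
#1 0x2b6→b43/s3 L1-HIT; vc=[]
#2 0x2b2→b43/s3 L1-HIT; vc=[]
#3 0x2b7→b43/s3 L1-HIT; vc=[]
#4 0x1d6→b29/s5 MISS; vc=[]
#5 0x34d→b52/s4 MISS; vc=[]
#6 0x2b3→b43/s3 L1-HIT; vc=[]
#7 0x2c2→b44/s4 MISS; vc=[52]
#8 0x336→b51/s3 MISS; vc=[52,43]
#9 0x13f→b19/s3 MISS; vc=[52,43,51]
#10 0x1df→b29/s5 L1-HIT; vc=[52,43,51]
#11 0x2ce→b44/s4 L1-HIT; vc=[52,43,51]
#12 0xbd→b11/s3 MISS; vc=[52,43,51,19]
#13 0x136→b19/s3 VC-HIT; vc=[52,43,51,11]
#14 0xb2→b11/s3 VC-HIT; vc=[52,43,51,19]

SEQ = [MISS, L1-HIT, L1-HIT, L1-HIT, MISS, MISS, L1-HIT, MISS, MISS, MISS, L1-HIT, L1-HIT, MISS, VC-HIT, VC-HIT]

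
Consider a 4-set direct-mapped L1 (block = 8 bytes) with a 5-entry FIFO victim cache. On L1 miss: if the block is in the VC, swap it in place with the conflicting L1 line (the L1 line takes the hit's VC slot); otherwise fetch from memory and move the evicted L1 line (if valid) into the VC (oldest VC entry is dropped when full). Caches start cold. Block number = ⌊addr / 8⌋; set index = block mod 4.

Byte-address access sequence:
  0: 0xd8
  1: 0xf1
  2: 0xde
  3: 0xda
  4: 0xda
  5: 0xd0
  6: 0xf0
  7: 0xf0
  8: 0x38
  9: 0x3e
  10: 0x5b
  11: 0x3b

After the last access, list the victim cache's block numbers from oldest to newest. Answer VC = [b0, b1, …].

VC = [26, 27, 11]

  [0] addr=0xd8 blk=27 s=3: MISS | VC []
  [1] addr=0xf1 blk=30 s=2: MISS | VC []
  [2] addr=0xde blk=27 s=3: L1-HIT | VC []
  [3] addr=0xda blk=27 s=3: L1-HIT | VC []
  [4] addr=0xda blk=27 s=3: L1-HIT | VC []
  [5] addr=0xd0 blk=26 s=2: MISS | VC [30]
  [6] addr=0xf0 blk=30 s=2: VC-HIT | VC [26]
  [7] addr=0xf0 blk=30 s=2: L1-HIT | VC [26]
  [8] addr=0x38 blk=7 s=3: MISS | VC [26, 27]
  [9] addr=0x3e blk=7 s=3: L1-HIT | VC [26, 27]
  [10] addr=0x5b blk=11 s=3: MISS | VC [26, 27, 7]
  [11] addr=0x3b blk=7 s=3: VC-HIT | VC [26, 27, 11]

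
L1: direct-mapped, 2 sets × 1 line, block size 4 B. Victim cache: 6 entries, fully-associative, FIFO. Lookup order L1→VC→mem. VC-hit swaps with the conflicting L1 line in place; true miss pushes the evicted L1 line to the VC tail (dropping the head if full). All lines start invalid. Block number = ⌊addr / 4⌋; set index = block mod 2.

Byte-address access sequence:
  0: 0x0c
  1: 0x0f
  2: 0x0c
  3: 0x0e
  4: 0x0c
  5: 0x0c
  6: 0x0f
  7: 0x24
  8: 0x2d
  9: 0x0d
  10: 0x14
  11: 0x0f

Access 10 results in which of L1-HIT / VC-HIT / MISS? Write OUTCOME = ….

#0 0xc→b3/s1 MISS; vc=[]
#1 0xf→b3/s1 L1-HIT; vc=[]
#2 0xc→b3/s1 L1-HIT; vc=[]
#3 0xe→b3/s1 L1-HIT; vc=[]
#4 0xc→b3/s1 L1-HIT; vc=[]
#5 0xc→b3/s1 L1-HIT; vc=[]
#6 0xf→b3/s1 L1-HIT; vc=[]
#7 0x24→b9/s1 MISS; vc=[3]
#8 0x2d→b11/s1 MISS; vc=[3,9]
#9 0xd→b3/s1 VC-HIT; vc=[11,9]
#10 0x14→b5/s1 MISS; vc=[11,9,3]
#11 0xf→b3/s1 VC-HIT; vc=[11,9,5]

OUTCOME = MISS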